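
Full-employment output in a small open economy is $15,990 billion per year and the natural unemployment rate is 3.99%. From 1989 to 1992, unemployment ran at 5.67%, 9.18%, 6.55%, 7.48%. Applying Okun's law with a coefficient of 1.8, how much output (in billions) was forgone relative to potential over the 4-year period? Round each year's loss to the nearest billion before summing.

$3,719 billion

Year 1989: gap = -1.8 × (5.67 - 3.99) = -3.024%, loss ≈ 15990 × 3.024/100 ≈ 484.
Year 1990: gap = -1.8 × (9.18 - 3.99) = -9.342%, loss ≈ 15990 × 9.342/100 ≈ 1494.
Year 1991: gap = -1.8 × (6.55 - 3.99) = -4.608%, loss ≈ 15990 × 4.608/100 ≈ 737.
Year 1992: gap = -1.8 × (7.48 - 3.99) = -6.282%, loss ≈ 15990 × 6.282/100 ≈ 1004.
Total lost output = 484 + 1494 + 737 + 1004 = 3719 billion.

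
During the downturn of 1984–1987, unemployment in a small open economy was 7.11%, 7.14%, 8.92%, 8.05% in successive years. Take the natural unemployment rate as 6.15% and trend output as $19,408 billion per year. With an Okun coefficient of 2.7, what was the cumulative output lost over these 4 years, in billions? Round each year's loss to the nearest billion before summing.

Year 1984: gap = -2.7 × (7.11 - 6.15) = -2.592%, loss ≈ 19408 × 2.592/100 ≈ 503.
Year 1985: gap = -2.7 × (7.14 - 6.15) = -2.673%, loss ≈ 19408 × 2.673/100 ≈ 519.
Year 1986: gap = -2.7 × (8.92 - 6.15) = -7.479%, loss ≈ 19408 × 7.479/100 ≈ 1452.
Year 1987: gap = -2.7 × (8.05 - 6.15) = -5.13%, loss ≈ 19408 × 5.13/100 ≈ 996.
Total lost output = 503 + 519 + 1452 + 996 = 3470 billion.

$3,470 billion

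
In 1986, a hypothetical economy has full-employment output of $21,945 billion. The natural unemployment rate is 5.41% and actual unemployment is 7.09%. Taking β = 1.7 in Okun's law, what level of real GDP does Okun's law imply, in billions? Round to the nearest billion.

$21,318 billion

Unemployment gap = 7.09 - 5.41 = 1.68 points, so the output gap is -1.7 × 1.68 = -2.856%.
Actual GDP = 21945 × (1 - 2.856/100) = 21945 × 0.97144 ≈ 21318 billion.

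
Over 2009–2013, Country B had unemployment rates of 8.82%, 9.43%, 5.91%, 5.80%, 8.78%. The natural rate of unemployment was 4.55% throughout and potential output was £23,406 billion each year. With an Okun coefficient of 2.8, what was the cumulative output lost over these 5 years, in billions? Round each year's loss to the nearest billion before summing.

Year 2009: gap = -2.8 × (8.82 - 4.55) = -11.956%, loss ≈ 23406 × 11.956/100 ≈ 2798.
Year 2010: gap = -2.8 × (9.43 - 4.55) = -13.664%, loss ≈ 23406 × 13.664/100 ≈ 3198.
Year 2011: gap = -2.8 × (5.91 - 4.55) = -3.808%, loss ≈ 23406 × 3.808/100 ≈ 891.
Year 2012: gap = -2.8 × (5.8 - 4.55) = -3.5%, loss ≈ 23406 × 3.5/100 ≈ 819.
Year 2013: gap = -2.8 × (8.78 - 4.55) = -11.844%, loss ≈ 23406 × 11.844/100 ≈ 2772.
Total lost output = 2798 + 3198 + 891 + 819 + 2772 = 10478 billion.

£10,478 billion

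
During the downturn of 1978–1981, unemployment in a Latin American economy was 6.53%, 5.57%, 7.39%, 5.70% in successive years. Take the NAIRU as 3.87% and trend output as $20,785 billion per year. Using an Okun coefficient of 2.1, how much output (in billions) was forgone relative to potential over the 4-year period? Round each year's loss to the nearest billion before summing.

$4,238 billion

Year 1978: gap = -2.1 × (6.53 - 3.87) = -5.586%, loss ≈ 20785 × 5.586/100 ≈ 1161.
Year 1979: gap = -2.1 × (5.57 - 3.87) = -3.57%, loss ≈ 20785 × 3.57/100 ≈ 742.
Year 1980: gap = -2.1 × (7.39 - 3.87) = -7.392%, loss ≈ 20785 × 7.392/100 ≈ 1536.
Year 1981: gap = -2.1 × (5.7 - 3.87) = -3.843%, loss ≈ 20785 × 3.843/100 ≈ 799.
Total lost output = 1161 + 742 + 1536 + 799 = 4238 billion.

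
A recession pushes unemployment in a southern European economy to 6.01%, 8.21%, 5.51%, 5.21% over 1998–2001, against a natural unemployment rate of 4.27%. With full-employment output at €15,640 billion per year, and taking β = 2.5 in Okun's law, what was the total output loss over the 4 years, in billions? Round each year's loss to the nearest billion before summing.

€3,074 billion

Year 1998: gap = -2.5 × (6.01 - 4.27) = -4.35%, loss ≈ 15640 × 4.35/100 ≈ 680.
Year 1999: gap = -2.5 × (8.21 - 4.27) = -9.85%, loss ≈ 15640 × 9.85/100 ≈ 1541.
Year 2000: gap = -2.5 × (5.51 - 4.27) = -3.1%, loss ≈ 15640 × 3.1/100 ≈ 485.
Year 2001: gap = -2.5 × (5.21 - 4.27) = -2.35%, loss ≈ 15640 × 2.35/100 ≈ 368.
Total lost output = 680 + 1541 + 485 + 368 = 3074 billion.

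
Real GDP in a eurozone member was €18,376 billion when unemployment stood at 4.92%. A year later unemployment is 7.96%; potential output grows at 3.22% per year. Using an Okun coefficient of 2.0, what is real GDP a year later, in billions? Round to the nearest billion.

Δu = 7.96 - 4.92 = 3.04 points.
Okun's law (growth form): g_Y = g_Y* - β × Δu = 3.22 - 2.0 × (3.04) = 3.22 - 6.08 = -2.86%.
Real GDP in the next year = 18376 × (1 - 2.86/100) = 18376 × 0.9714 ≈ 17850 billion.

€17,850 billion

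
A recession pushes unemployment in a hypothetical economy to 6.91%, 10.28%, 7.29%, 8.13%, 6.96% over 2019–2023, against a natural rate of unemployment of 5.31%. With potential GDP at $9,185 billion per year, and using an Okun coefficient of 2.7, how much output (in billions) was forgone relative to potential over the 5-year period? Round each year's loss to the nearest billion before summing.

Year 2019: gap = -2.7 × (6.91 - 5.31) = -4.32%, loss ≈ 9185 × 4.32/100 ≈ 397.
Year 2020: gap = -2.7 × (10.28 - 5.31) = -13.419%, loss ≈ 9185 × 13.419/100 ≈ 1233.
Year 2021: gap = -2.7 × (7.29 - 5.31) = -5.346%, loss ≈ 9185 × 5.346/100 ≈ 491.
Year 2022: gap = -2.7 × (8.13 - 5.31) = -7.614%, loss ≈ 9185 × 7.614/100 ≈ 699.
Year 2023: gap = -2.7 × (6.96 - 5.31) = -4.455%, loss ≈ 9185 × 4.455/100 ≈ 409.
Total lost output = 397 + 1233 + 491 + 699 + 409 = 3229 billion.

$3,229 billion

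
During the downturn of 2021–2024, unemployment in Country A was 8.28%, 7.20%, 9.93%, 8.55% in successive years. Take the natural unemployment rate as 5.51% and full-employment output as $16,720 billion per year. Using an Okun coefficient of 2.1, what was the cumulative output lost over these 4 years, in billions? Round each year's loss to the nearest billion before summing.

Year 2021: gap = -2.1 × (8.28 - 5.51) = -5.817%, loss ≈ 16720 × 5.817/100 ≈ 973.
Year 2022: gap = -2.1 × (7.2 - 5.51) = -3.549%, loss ≈ 16720 × 3.549/100 ≈ 593.
Year 2023: gap = -2.1 × (9.93 - 5.51) = -9.282%, loss ≈ 16720 × 9.282/100 ≈ 1552.
Year 2024: gap = -2.1 × (8.55 - 5.51) = -6.384%, loss ≈ 16720 × 6.384/100 ≈ 1067.
Total lost output = 973 + 593 + 1552 + 1067 = 4185 billion.

$4,185 billion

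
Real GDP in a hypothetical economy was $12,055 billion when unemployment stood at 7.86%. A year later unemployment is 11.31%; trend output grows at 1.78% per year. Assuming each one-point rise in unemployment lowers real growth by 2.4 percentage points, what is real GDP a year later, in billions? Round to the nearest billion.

Δu = 11.31 - 7.86 = 3.45 points.
Okun's law (growth form): g_Y = g_Y* - β × Δu = 1.78 - 2.4 × (3.45) = 1.78 - 8.28 = -6.5%.
Real GDP in the next year = 12055 × (1 - 6.5/100) = 12055 × 0.935 ≈ 11271 billion.

$11,271 billion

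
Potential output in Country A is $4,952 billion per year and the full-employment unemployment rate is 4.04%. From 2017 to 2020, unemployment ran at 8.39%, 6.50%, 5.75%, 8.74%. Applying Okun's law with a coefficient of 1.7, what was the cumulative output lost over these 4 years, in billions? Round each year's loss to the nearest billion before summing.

$1,113 billion

Year 2017: gap = -1.7 × (8.39 - 4.04) = -7.395%, loss ≈ 4952 × 7.395/100 ≈ 366.
Year 2018: gap = -1.7 × (6.5 - 4.04) = -4.182%, loss ≈ 4952 × 4.182/100 ≈ 207.
Year 2019: gap = -1.7 × (5.75 - 4.04) = -2.907%, loss ≈ 4952 × 2.907/100 ≈ 144.
Year 2020: gap = -1.7 × (8.74 - 4.04) = -7.99%, loss ≈ 4952 × 7.99/100 ≈ 396.
Total lost output = 366 + 207 + 144 + 396 = 1113 billion.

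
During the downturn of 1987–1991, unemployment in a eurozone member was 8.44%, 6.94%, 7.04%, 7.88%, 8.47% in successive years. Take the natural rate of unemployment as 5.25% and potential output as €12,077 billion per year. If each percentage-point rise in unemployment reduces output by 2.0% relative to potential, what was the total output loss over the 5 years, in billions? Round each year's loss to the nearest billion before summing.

€3,024 billion

Year 1987: gap = -2.0 × (8.44 - 5.25) = -6.38%, loss ≈ 12077 × 6.38/100 ≈ 771.
Year 1988: gap = -2.0 × (6.94 - 5.25) = -3.38%, loss ≈ 12077 × 3.38/100 ≈ 408.
Year 1989: gap = -2.0 × (7.04 - 5.25) = -3.58%, loss ≈ 12077 × 3.58/100 ≈ 432.
Year 1990: gap = -2.0 × (7.88 - 5.25) = -5.26%, loss ≈ 12077 × 5.26/100 ≈ 635.
Year 1991: gap = -2.0 × (8.47 - 5.25) = -6.44%, loss ≈ 12077 × 6.44/100 ≈ 778.
Total lost output = 771 + 408 + 432 + 635 + 778 = 3024 billion.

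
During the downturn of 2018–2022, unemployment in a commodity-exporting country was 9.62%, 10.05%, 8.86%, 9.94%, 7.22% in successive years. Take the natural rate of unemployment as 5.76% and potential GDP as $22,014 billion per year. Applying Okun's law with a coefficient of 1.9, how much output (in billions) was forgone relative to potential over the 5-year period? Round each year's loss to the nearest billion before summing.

$7,065 billion

Year 2018: gap = -1.9 × (9.62 - 5.76) = -7.334%, loss ≈ 22014 × 7.334/100 ≈ 1615.
Year 2019: gap = -1.9 × (10.05 - 5.76) = -8.151%, loss ≈ 22014 × 8.151/100 ≈ 1794.
Year 2020: gap = -1.9 × (8.86 - 5.76) = -5.89%, loss ≈ 22014 × 5.89/100 ≈ 1297.
Year 2021: gap = -1.9 × (9.94 - 5.76) = -7.942%, loss ≈ 22014 × 7.942/100 ≈ 1748.
Year 2022: gap = -1.9 × (7.22 - 5.76) = -2.774%, loss ≈ 22014 × 2.774/100 ≈ 611.
Total lost output = 1615 + 1794 + 1297 + 1748 + 611 = 7065 billion.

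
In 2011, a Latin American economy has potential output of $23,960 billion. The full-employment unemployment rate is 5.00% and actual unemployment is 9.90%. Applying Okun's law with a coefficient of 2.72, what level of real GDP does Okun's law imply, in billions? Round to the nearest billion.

$20,767 billion

Unemployment gap = 9.9 - 5 = 4.9 points, so the output gap is -2.72 × 4.9 = -13.328%.
Actual GDP = 23960 × (1 - 13.328/100) = 23960 × 0.86672 ≈ 20767 billion.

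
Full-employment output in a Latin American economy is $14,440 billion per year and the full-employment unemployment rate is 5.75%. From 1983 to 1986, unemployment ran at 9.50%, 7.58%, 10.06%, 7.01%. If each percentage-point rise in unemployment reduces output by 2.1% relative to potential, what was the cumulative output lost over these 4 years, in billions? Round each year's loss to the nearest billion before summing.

Year 1983: gap = -2.1 × (9.5 - 5.75) = -7.875%, loss ≈ 14440 × 7.875/100 ≈ 1137.
Year 1984: gap = -2.1 × (7.58 - 5.75) = -3.843%, loss ≈ 14440 × 3.843/100 ≈ 555.
Year 1985: gap = -2.1 × (10.06 - 5.75) = -9.051%, loss ≈ 14440 × 9.051/100 ≈ 1307.
Year 1986: gap = -2.1 × (7.01 - 5.75) = -2.646%, loss ≈ 14440 × 2.646/100 ≈ 382.
Total lost output = 1137 + 555 + 1307 + 382 = 3381 billion.

$3,381 billion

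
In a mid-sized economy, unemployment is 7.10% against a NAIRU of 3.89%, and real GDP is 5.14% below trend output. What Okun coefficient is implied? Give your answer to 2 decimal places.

Okun's law: output gap = -β × (u - u*).
-5.14 = -β × (7.1 - 3.89) = -β × 3.21, so β = 5.14/3.21 = 1.60.

β ≈ 1.60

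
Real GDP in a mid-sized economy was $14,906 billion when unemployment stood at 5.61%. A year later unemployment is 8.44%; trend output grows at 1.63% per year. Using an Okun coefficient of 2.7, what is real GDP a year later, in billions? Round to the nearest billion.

Δu = 8.44 - 5.61 = 2.83 points.
Okun's law (growth form): g_Y = g_Y* - β × Δu = 1.63 - 2.7 × (2.83) = 1.63 - 7.641 = -6.011%.
Real GDP in the next year = 14906 × (1 - 6.011/100) = 14906 × 0.93989 ≈ 14010 billion.

$14,010 billion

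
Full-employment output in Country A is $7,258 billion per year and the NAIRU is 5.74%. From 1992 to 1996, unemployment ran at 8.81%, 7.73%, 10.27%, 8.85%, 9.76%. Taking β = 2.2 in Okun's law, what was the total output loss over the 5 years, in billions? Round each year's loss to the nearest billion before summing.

Year 1992: gap = -2.2 × (8.81 - 5.74) = -6.754%, loss ≈ 7258 × 6.754/100 ≈ 490.
Year 1993: gap = -2.2 × (7.73 - 5.74) = -4.378%, loss ≈ 7258 × 4.378/100 ≈ 318.
Year 1994: gap = -2.2 × (10.27 - 5.74) = -9.966%, loss ≈ 7258 × 9.966/100 ≈ 723.
Year 1995: gap = -2.2 × (8.85 - 5.74) = -6.842%, loss ≈ 7258 × 6.842/100 ≈ 497.
Year 1996: gap = -2.2 × (9.76 - 5.74) = -8.844%, loss ≈ 7258 × 8.844/100 ≈ 642.
Total lost output = 490 + 318 + 723 + 497 + 642 = 2670 billion.

$2,670 billion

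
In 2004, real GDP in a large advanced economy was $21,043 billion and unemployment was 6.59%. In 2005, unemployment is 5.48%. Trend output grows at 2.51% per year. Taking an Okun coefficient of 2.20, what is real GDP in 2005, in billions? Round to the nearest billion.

$22,085 billion

Δu = 5.48 - 6.59 = -1.11 points.
Okun's law (growth form): g_Y = g_Y* - β × Δu = 2.51 - 2.20 × (-1.11) = 2.51 + 2.442 = 4.952%.
Real GDP in the next year = 21043 × (1 + 4.952/100) = 21043 × 1.04952 ≈ 22085 billion.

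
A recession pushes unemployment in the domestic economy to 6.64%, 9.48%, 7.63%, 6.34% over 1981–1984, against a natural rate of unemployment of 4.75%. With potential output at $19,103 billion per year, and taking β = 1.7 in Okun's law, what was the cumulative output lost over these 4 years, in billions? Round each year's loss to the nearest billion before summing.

Year 1981: gap = -1.7 × (6.64 - 4.75) = -3.213%, loss ≈ 19103 × 3.213/100 ≈ 614.
Year 1982: gap = -1.7 × (9.48 - 4.75) = -8.041%, loss ≈ 19103 × 8.041/100 ≈ 1536.
Year 1983: gap = -1.7 × (7.63 - 4.75) = -4.896%, loss ≈ 19103 × 4.896/100 ≈ 935.
Year 1984: gap = -1.7 × (6.34 - 4.75) = -2.703%, loss ≈ 19103 × 2.703/100 ≈ 516.
Total lost output = 614 + 1536 + 935 + 516 = 3601 billion.

$3,601 billion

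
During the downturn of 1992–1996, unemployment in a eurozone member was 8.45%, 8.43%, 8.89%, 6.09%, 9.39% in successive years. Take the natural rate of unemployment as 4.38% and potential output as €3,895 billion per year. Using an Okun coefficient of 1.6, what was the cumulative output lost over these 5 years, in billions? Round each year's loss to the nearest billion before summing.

Year 1992: gap = -1.6 × (8.45 - 4.38) = -6.512%, loss ≈ 3895 × 6.512/100 ≈ 254.
Year 1993: gap = -1.6 × (8.43 - 4.38) = -6.48%, loss ≈ 3895 × 6.48/100 ≈ 252.
Year 1994: gap = -1.6 × (8.89 - 4.38) = -7.216%, loss ≈ 3895 × 7.216/100 ≈ 281.
Year 1995: gap = -1.6 × (6.09 - 4.38) = -2.736%, loss ≈ 3895 × 2.736/100 ≈ 107.
Year 1996: gap = -1.6 × (9.39 - 4.38) = -8.016%, loss ≈ 3895 × 8.016/100 ≈ 312.
Total lost output = 254 + 252 + 281 + 107 + 312 = 1206 billion.

€1,206 billion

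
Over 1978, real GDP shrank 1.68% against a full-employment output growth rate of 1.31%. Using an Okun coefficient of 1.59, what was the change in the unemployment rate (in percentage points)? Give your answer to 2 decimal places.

1.88 percentage points

Growth-rate Okun's law: g_Y = g_Y* - β × Δu, so Δu = (g_Y* - g_Y)/β.
Δu = (1.31 + 1.68)/1.59 = 2.99/1.59 = 1.88 percentage points.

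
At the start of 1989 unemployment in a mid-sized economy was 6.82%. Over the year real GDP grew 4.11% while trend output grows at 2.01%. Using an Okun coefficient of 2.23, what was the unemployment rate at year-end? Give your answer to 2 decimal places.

Growth-rate Okun's law: g_Y = g_Y* - β × Δu, so Δu = (g_Y* - g_Y)/β.
Δu = (2.01 - 4.11)/2.23 = -2.1/2.23 = -0.94 percentage points.
Year-end unemployment = 6.82 - 0.94 = 5.88%.

5.88%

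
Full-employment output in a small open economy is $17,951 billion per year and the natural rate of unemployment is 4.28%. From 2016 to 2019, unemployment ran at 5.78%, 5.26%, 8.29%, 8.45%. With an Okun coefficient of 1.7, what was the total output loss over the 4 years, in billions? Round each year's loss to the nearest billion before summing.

$3,254 billion

Year 2016: gap = -1.7 × (5.78 - 4.28) = -2.55%, loss ≈ 17951 × 2.55/100 ≈ 458.
Year 2017: gap = -1.7 × (5.26 - 4.28) = -1.666%, loss ≈ 17951 × 1.666/100 ≈ 299.
Year 2018: gap = -1.7 × (8.29 - 4.28) = -6.817%, loss ≈ 17951 × 6.817/100 ≈ 1224.
Year 2019: gap = -1.7 × (8.45 - 4.28) = -7.089%, loss ≈ 17951 × 7.089/100 ≈ 1273.
Total lost output = 458 + 299 + 1224 + 1273 = 3254 billion.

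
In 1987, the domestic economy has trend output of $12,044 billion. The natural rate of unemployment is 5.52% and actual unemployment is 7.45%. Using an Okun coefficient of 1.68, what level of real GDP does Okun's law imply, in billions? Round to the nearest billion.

$11,653 billion

Unemployment gap = 7.45 - 5.52 = 1.93 points, so the output gap is -1.68 × 1.93 = -3.2424%.
Actual GDP = 12044 × (1 - 3.2424/100) = 12044 × 0.967576 ≈ 11653 billion.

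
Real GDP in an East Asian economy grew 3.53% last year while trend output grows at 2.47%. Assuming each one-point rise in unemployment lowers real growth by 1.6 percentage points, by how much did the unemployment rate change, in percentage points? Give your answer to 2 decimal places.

-0.66 percentage points

Growth-rate Okun's law: g_Y = g_Y* - β × Δu, so Δu = (g_Y* - g_Y)/β.
Δu = (2.47 - 3.53)/1.6 = -1.06/1.6 = -0.66 percentage points.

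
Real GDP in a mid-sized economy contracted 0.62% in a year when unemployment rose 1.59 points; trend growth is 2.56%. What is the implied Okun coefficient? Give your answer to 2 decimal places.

β ≈ 2.00

Growth form: g_Y = g_Y* - β × Δu, so β = (g_Y* - g_Y)/Δu.
β = (2.56 + 0.62)/1.59 = 3.18/1.59 = 2.00.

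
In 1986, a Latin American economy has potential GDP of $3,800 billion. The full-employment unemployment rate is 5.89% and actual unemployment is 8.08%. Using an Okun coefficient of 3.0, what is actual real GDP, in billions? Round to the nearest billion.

$3,550 billion

Unemployment gap = 8.08 - 5.89 = 2.19 points, so the output gap is -3 × 2.19 = -6.57%.
Actual GDP = 3800 × (1 - 6.57/100) = 3800 × 0.9343 ≈ 3550 billion.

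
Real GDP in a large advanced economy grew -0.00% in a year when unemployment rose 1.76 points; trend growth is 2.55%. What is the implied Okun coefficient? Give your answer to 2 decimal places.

Growth form: g_Y = g_Y* - β × Δu, so β = (g_Y* - g_Y)/Δu.
β = (2.55 - 0)/1.76 = 2.55/1.76 = 1.45.

β ≈ 1.45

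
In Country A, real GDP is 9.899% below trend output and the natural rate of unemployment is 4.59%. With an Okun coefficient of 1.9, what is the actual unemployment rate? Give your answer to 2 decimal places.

From Okun's law, u - u* = -(output gap)/β = -(-9.899)/1.9 = 5.21 points.
So u = 4.59 + 5.21 = 9.80%.

9.80%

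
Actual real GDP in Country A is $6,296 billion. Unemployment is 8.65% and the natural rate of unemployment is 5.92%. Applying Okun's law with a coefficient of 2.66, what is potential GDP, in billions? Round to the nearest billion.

$6,789 billion

Unemployment gap = 8.65 - 5.92 = 2.73 points, so output gap = -2.66 × 2.73 = -7.2618%.
Since Y = Y* × (1 + gap/100), Y* = 6296/0.927382 ≈ 6789 billion.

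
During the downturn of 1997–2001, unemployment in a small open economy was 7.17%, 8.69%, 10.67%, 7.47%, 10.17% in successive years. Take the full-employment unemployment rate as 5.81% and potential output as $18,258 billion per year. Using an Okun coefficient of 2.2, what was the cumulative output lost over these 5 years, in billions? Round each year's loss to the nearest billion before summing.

Year 1997: gap = -2.2 × (7.17 - 5.81) = -2.992%, loss ≈ 18258 × 2.992/100 ≈ 546.
Year 1998: gap = -2.2 × (8.69 - 5.81) = -6.336%, loss ≈ 18258 × 6.336/100 ≈ 1157.
Year 1999: gap = -2.2 × (10.67 - 5.81) = -10.692%, loss ≈ 18258 × 10.692/100 ≈ 1952.
Year 2000: gap = -2.2 × (7.47 - 5.81) = -3.652%, loss ≈ 18258 × 3.652/100 ≈ 667.
Year 2001: gap = -2.2 × (10.17 - 5.81) = -9.592%, loss ≈ 18258 × 9.592/100 ≈ 1751.
Total lost output = 546 + 1157 + 1952 + 667 + 1751 = 6073 billion.

$6,073 billion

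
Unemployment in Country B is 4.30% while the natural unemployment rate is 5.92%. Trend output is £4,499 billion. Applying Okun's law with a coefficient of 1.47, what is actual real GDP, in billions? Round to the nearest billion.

Unemployment gap = 4.3 - 5.92 = -1.62 points, so the output gap is -1.47 × (-1.62) = 2.3814%.
Actual GDP = 4499 × (1 + 2.3814/100) = 4499 × 1.023814 ≈ 4606 billion.

£4,606 billion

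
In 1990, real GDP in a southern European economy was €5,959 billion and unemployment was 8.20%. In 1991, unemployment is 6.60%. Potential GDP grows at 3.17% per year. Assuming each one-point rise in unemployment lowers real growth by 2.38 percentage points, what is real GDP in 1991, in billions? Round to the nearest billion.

€6,375 billion

Δu = 6.6 - 8.2 = -1.6 points.
Okun's law (growth form): g_Y = g_Y* - β × Δu = 3.17 - 2.38 × (-1.60) = 3.17 + 3.808 = 6.978%.
Real GDP in the next year = 5959 × (1 + 6.978/100) = 5959 × 1.06978 ≈ 6375 billion.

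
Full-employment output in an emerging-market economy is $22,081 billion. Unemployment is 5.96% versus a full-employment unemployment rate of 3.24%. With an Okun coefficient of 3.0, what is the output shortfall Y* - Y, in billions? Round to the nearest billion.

Output gap = -3.0 × (5.96 - 3.24) = -3 × 2.72 = -8.16%.
Actual GDP ≈ 22081 × 0.9184 ≈ 20279 billion, so the shortfall is 22081 - 20279 = 1802 billion.

$1,802 billion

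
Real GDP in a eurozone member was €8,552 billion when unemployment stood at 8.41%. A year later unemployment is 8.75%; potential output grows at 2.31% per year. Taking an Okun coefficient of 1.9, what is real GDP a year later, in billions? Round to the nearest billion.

€8,694 billion

Δu = 8.75 - 8.41 = 0.34 points.
Okun's law (growth form): g_Y = g_Y* - β × Δu = 2.31 - 1.9 × (0.34) = 2.31 - 0.646 = 1.664%.
Real GDP in the next year = 8552 × (1 + 1.664/100) = 8552 × 1.01664 ≈ 8694 billion.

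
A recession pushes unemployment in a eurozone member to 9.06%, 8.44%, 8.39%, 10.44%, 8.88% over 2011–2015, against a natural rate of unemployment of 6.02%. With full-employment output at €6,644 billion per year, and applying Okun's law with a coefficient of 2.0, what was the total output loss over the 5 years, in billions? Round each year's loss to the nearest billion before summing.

Year 2011: gap = -2.0 × (9.06 - 6.02) = -6.08%, loss ≈ 6644 × 6.08/100 ≈ 404.
Year 2012: gap = -2.0 × (8.44 - 6.02) = -4.84%, loss ≈ 6644 × 4.84/100 ≈ 322.
Year 2013: gap = -2.0 × (8.39 - 6.02) = -4.74%, loss ≈ 6644 × 4.74/100 ≈ 315.
Year 2014: gap = -2.0 × (10.44 - 6.02) = -8.84%, loss ≈ 6644 × 8.84/100 ≈ 587.
Year 2015: gap = -2.0 × (8.88 - 6.02) = -5.72%, loss ≈ 6644 × 5.72/100 ≈ 380.
Total lost output = 404 + 322 + 315 + 587 + 380 = 2008 billion.

€2,008 billion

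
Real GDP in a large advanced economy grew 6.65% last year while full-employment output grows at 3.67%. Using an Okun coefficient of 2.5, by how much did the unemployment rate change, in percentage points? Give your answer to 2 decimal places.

-1.19 percentage points

Growth-rate Okun's law: g_Y = g_Y* - β × Δu, so Δu = (g_Y* - g_Y)/β.
Δu = (3.67 - 6.65)/2.5 = -2.98/2.5 = -1.19 percentage points.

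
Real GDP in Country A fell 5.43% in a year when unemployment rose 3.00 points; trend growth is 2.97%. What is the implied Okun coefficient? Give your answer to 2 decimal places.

β ≈ 2.80

Growth form: g_Y = g_Y* - β × Δu, so β = (g_Y* - g_Y)/Δu.
β = (2.97 + 5.43)/3.00 = 8.4/3.00 = 2.80.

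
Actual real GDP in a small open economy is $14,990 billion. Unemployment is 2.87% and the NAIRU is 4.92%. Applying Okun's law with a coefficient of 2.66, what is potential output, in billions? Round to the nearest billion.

Unemployment gap = 2.87 - 4.92 = -2.05 points, so output gap = -2.66 × (-2.05) = 5.453%.
Since Y = Y* × (1 + gap/100), Y* = 14990/1.05453 ≈ 14215 billion.

$14,215 billion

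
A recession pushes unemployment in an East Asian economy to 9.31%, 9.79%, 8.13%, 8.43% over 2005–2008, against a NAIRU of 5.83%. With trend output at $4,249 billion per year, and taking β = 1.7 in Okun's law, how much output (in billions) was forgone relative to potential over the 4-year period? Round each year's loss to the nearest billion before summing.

$891 billion

Year 2005: gap = -1.7 × (9.31 - 5.83) = -5.916%, loss ≈ 4249 × 5.916/100 ≈ 251.
Year 2006: gap = -1.7 × (9.79 - 5.83) = -6.732%, loss ≈ 4249 × 6.732/100 ≈ 286.
Year 2007: gap = -1.7 × (8.13 - 5.83) = -3.91%, loss ≈ 4249 × 3.91/100 ≈ 166.
Year 2008: gap = -1.7 × (8.43 - 5.83) = -4.42%, loss ≈ 4249 × 4.42/100 ≈ 188.
Total lost output = 251 + 286 + 166 + 188 = 891 billion.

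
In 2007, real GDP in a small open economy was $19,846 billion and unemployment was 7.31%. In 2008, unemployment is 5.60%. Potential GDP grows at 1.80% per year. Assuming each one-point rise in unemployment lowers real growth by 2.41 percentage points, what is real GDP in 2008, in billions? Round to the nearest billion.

Δu = 5.6 - 7.31 = -1.71 points.
Okun's law (growth form): g_Y = g_Y* - β × Δu = 1.80 - 2.41 × (-1.71) = 1.8 + 4.1211 = 5.9211%.
Real GDP in the next year = 19846 × (1 + 5.9211/100) = 19846 × 1.059211 ≈ 21021 billion.

$21,021 billion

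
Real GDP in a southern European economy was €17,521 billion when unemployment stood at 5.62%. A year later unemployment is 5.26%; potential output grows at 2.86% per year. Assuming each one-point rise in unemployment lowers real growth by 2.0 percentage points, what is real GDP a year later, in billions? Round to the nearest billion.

Δu = 5.26 - 5.62 = -0.36 points.
Okun's law (growth form): g_Y = g_Y* - β × Δu = 2.86 - 2.0 × (-0.36) = 2.86 + 0.72 = 3.58%.
Real GDP in the next year = 17521 × (1 + 3.58/100) = 17521 × 1.0358 ≈ 18148 billion.

€18,148 billion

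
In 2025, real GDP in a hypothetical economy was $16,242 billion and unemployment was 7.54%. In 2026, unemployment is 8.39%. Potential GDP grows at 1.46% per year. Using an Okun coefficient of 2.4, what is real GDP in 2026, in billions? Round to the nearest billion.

$16,148 billion

Δu = 8.39 - 7.54 = 0.85 points.
Okun's law (growth form): g_Y = g_Y* - β × Δu = 1.46 - 2.4 × (0.85) = 1.46 - 2.04 = -0.58%.
Real GDP in the next year = 16242 × (1 - 0.58/100) = 16242 × 0.9942 ≈ 16148 billion.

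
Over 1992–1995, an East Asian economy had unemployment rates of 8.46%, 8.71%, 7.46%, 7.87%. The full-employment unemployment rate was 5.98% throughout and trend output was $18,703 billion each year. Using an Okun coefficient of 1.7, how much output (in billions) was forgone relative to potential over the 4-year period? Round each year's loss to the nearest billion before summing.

Year 1992: gap = -1.7 × (8.46 - 5.98) = -4.216%, loss ≈ 18703 × 4.216/100 ≈ 789.
Year 1993: gap = -1.7 × (8.71 - 5.98) = -4.641%, loss ≈ 18703 × 4.641/100 ≈ 868.
Year 1994: gap = -1.7 × (7.46 - 5.98) = -2.516%, loss ≈ 18703 × 2.516/100 ≈ 471.
Year 1995: gap = -1.7 × (7.87 - 5.98) = -3.213%, loss ≈ 18703 × 3.213/100 ≈ 601.
Total lost output = 789 + 868 + 471 + 601 = 2729 billion.

$2,729 billion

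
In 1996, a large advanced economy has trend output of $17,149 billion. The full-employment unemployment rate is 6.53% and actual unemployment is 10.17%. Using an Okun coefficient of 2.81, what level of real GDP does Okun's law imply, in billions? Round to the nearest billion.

Unemployment gap = 10.17 - 6.53 = 3.64 points, so the output gap is -2.81 × 3.64 = -10.2284%.
Actual GDP = 17149 × (1 - 10.2284/100) = 17149 × 0.897716 ≈ 15395 billion.

$15,395 billion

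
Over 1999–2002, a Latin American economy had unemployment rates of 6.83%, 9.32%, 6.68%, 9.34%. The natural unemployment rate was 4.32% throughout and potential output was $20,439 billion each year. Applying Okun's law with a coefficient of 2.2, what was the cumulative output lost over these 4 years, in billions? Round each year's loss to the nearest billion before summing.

Year 1999: gap = -2.2 × (6.83 - 4.32) = -5.522%, loss ≈ 20439 × 5.522/100 ≈ 1129.
Year 2000: gap = -2.2 × (9.32 - 4.32) = -11%, loss ≈ 20439 × 11/100 ≈ 2248.
Year 2001: gap = -2.2 × (6.68 - 4.32) = -5.192%, loss ≈ 20439 × 5.192/100 ≈ 1061.
Year 2002: gap = -2.2 × (9.34 - 4.32) = -11.044%, loss ≈ 20439 × 11.044/100 ≈ 2257.
Total lost output = 1129 + 2248 + 1061 + 2257 = 6695 billion.

$6,695 billion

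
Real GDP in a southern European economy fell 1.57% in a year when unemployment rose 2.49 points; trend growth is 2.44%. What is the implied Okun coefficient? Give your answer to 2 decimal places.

Growth form: g_Y = g_Y* - β × Δu, so β = (g_Y* - g_Y)/Δu.
β = (2.44 + 1.57)/2.49 = 4.01/2.49 = 1.61.

β ≈ 1.61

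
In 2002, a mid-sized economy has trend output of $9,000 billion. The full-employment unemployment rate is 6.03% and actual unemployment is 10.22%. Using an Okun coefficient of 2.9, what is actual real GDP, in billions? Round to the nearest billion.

Unemployment gap = 10.22 - 6.03 = 4.19 points, so the output gap is -2.9 × 4.19 = -12.151%.
Actual GDP = 9000 × (1 - 12.151/100) = 9000 × 0.87849 ≈ 7906 billion.

$7,906 billion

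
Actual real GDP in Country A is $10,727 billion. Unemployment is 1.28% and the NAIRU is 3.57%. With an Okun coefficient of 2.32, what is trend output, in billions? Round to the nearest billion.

$10,186 billion

Unemployment gap = 1.28 - 3.57 = -2.29 points, so output gap = -2.32 × (-2.29) = 5.3128%.
Since Y = Y* × (1 + gap/100), Y* = 10727/1.053128 ≈ 10186 billion.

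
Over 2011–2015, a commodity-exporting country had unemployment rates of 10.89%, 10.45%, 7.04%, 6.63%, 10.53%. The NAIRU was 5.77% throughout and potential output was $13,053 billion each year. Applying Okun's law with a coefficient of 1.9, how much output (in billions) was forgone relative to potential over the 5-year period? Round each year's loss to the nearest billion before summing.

Year 2011: gap = -1.9 × (10.89 - 5.77) = -9.728%, loss ≈ 13053 × 9.728/100 ≈ 1270.
Year 2012: gap = -1.9 × (10.45 - 5.77) = -8.892%, loss ≈ 13053 × 8.892/100 ≈ 1161.
Year 2013: gap = -1.9 × (7.04 - 5.77) = -2.413%, loss ≈ 13053 × 2.413/100 ≈ 315.
Year 2014: gap = -1.9 × (6.63 - 5.77) = -1.634%, loss ≈ 13053 × 1.634/100 ≈ 213.
Year 2015: gap = -1.9 × (10.53 - 5.77) = -9.044%, loss ≈ 13053 × 9.044/100 ≈ 1181.
Total lost output = 1270 + 1161 + 315 + 213 + 1181 = 4140 billion.

$4,140 billion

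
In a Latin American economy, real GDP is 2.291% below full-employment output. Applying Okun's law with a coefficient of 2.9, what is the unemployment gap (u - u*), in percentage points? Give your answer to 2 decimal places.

0.79 percentage points

Okun's law: output gap = -β × (u - u*), so u - u* = -(output gap)/β.
u - u* = -(-2.291)/2.9 = 0.79 percentage points.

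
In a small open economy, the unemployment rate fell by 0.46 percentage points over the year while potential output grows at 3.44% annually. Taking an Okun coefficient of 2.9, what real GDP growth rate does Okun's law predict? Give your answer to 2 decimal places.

4.77%

Growth-rate Okun's law: g_Y = g_Y* - β × Δu.
g_Y = 3.44 - 2.9 × (-0.46) = 3.44 + 1.334 = 4.774%, i.e. 4.77% to 2 d.p.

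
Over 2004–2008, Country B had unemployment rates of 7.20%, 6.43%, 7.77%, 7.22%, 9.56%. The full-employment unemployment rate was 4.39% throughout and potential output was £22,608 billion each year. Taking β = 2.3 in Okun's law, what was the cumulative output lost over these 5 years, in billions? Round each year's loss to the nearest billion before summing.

£8,440 billion

Year 2004: gap = -2.3 × (7.2 - 4.39) = -6.463%, loss ≈ 22608 × 6.463/100 ≈ 1461.
Year 2005: gap = -2.3 × (6.43 - 4.39) = -4.692%, loss ≈ 22608 × 4.692/100 ≈ 1061.
Year 2006: gap = -2.3 × (7.77 - 4.39) = -7.774%, loss ≈ 22608 × 7.774/100 ≈ 1758.
Year 2007: gap = -2.3 × (7.22 - 4.39) = -6.509%, loss ≈ 22608 × 6.509/100 ≈ 1472.
Year 2008: gap = -2.3 × (9.56 - 4.39) = -11.891%, loss ≈ 22608 × 11.891/100 ≈ 2688.
Total lost output = 1461 + 1061 + 1758 + 1472 + 2688 = 8440 billion.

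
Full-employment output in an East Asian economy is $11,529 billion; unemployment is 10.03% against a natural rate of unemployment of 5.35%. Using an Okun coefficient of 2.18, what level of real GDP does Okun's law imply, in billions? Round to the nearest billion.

Unemployment gap = 10.03 - 5.35 = 4.68 points, so the output gap is -2.18 × 4.68 = -10.2024%.
Actual GDP = 11529 × (1 - 10.2024/100) = 11529 × 0.897976 ≈ 10353 billion.

$10,353 billion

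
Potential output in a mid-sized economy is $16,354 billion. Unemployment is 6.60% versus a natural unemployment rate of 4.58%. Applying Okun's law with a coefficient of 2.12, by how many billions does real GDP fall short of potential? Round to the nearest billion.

Output gap = -2.12 × (6.6 - 4.58) = -2.12 × 2.02 = -4.2824%.
Actual GDP ≈ 16354 × 0.957176 ≈ 15654 billion, so the shortfall is 16354 - 15654 = 700 billion.

$700 billion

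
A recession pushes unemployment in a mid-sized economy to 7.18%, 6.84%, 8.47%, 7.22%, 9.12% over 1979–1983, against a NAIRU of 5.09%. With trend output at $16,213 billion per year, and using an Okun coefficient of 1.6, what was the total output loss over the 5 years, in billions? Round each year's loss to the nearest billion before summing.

$3,471 billion

Year 1979: gap = -1.6 × (7.18 - 5.09) = -3.344%, loss ≈ 16213 × 3.344/100 ≈ 542.
Year 1980: gap = -1.6 × (6.84 - 5.09) = -2.8%, loss ≈ 16213 × 2.8/100 ≈ 454.
Year 1981: gap = -1.6 × (8.47 - 5.09) = -5.408%, loss ≈ 16213 × 5.408/100 ≈ 877.
Year 1982: gap = -1.6 × (7.22 - 5.09) = -3.408%, loss ≈ 16213 × 3.408/100 ≈ 553.
Year 1983: gap = -1.6 × (9.12 - 5.09) = -6.448%, loss ≈ 16213 × 6.448/100 ≈ 1045.
Total lost output = 542 + 454 + 877 + 553 + 1045 = 3471 billion.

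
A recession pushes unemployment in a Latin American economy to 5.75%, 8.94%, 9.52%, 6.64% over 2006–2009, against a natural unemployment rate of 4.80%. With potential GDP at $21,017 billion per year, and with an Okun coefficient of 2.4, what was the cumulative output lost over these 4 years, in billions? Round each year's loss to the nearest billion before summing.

$5,876 billion

Year 2006: gap = -2.4 × (5.75 - 4.8) = -2.28%, loss ≈ 21017 × 2.28/100 ≈ 479.
Year 2007: gap = -2.4 × (8.94 - 4.8) = -9.936%, loss ≈ 21017 × 9.936/100 ≈ 2088.
Year 2008: gap = -2.4 × (9.52 - 4.8) = -11.328%, loss ≈ 21017 × 11.328/100 ≈ 2381.
Year 2009: gap = -2.4 × (6.64 - 4.8) = -4.416%, loss ≈ 21017 × 4.416/100 ≈ 928.
Total lost output = 479 + 2088 + 2381 + 928 = 5876 billion.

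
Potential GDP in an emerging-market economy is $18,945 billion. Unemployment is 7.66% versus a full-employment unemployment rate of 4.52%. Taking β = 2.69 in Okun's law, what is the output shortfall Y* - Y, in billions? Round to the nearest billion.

$1,600 billion

Output gap = -2.69 × (7.66 - 4.52) = -2.69 × 3.14 = -8.4466%.
Actual GDP ≈ 18945 × 0.915534 ≈ 17345 billion, so the shortfall is 18945 - 17345 = 1600 billion.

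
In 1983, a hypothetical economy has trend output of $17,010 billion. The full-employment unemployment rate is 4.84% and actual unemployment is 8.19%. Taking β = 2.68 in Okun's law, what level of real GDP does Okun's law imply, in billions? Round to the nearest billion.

Unemployment gap = 8.19 - 4.84 = 3.35 points, so the output gap is -2.68 × 3.35 = -8.978%.
Actual GDP = 17010 × (1 - 8.978/100) = 17010 × 0.91022 ≈ 15483 billion.

$15,483 billion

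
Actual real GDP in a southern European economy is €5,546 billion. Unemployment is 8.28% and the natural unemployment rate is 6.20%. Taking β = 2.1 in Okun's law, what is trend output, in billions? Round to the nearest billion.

€5,799 billion

Unemployment gap = 8.28 - 6.2 = 2.08 points, so output gap = -2.1 × 2.08 = -4.368%.
Since Y = Y* × (1 + gap/100), Y* = 5546/0.95632 ≈ 5799 billion.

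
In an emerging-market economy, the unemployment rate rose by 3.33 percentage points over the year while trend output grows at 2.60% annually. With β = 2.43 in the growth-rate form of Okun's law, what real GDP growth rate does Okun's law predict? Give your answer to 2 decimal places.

-5.49%

Growth-rate Okun's law: g_Y = g_Y* - β × Δu.
g_Y = 2.60 - 2.43 × (3.33) = 2.6 - 8.0919 = -5.4919%, i.e. -5.49% to 2 d.p.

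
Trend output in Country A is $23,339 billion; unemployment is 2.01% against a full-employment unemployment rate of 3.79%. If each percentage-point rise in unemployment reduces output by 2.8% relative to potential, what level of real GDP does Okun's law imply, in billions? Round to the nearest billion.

$24,502 billion

Unemployment gap = 2.01 - 3.79 = -1.78 points, so the output gap is -2.8 × (-1.78) = 4.984%.
Actual GDP = 23339 × (1 + 4.984/100) = 23339 × 1.04984 ≈ 24502 billion.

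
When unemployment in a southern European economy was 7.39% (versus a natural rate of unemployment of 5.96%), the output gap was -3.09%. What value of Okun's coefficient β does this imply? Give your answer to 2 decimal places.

β ≈ 2.16

Okun's law: output gap = -β × (u - u*).
-3.09 = -β × (7.39 - 5.96) = -β × 1.43, so β = 3.09/1.43 = 2.16.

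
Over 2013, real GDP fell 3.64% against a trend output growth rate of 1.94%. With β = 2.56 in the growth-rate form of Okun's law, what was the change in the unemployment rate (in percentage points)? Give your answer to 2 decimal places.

2.18 percentage points

Growth-rate Okun's law: g_Y = g_Y* - β × Δu, so Δu = (g_Y* - g_Y)/β.
Δu = (1.94 + 3.64)/2.56 = 5.58/2.56 = 2.18 percentage points.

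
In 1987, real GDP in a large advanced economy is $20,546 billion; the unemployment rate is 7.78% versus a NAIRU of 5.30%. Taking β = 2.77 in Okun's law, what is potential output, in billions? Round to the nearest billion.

$22,062 billion

Unemployment gap = 7.78 - 5.3 = 2.48 points, so output gap = -2.77 × 2.48 = -6.8696%.
Since Y = Y* × (1 + gap/100), Y* = 20546/0.931304 ≈ 22062 billion.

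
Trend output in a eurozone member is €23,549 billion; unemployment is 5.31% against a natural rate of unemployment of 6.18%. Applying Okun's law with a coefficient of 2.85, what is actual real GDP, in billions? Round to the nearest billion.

Unemployment gap = 5.31 - 6.18 = -0.87 points, so the output gap is -2.85 × (-0.87) = 2.4795%.
Actual GDP = 23549 × (1 + 2.4795/100) = 23549 × 1.024795 ≈ 24133 billion.

€24,133 billion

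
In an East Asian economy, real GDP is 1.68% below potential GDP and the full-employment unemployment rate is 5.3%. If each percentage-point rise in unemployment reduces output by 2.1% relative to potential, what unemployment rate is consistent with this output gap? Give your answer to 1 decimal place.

From Okun's law, u - u* = -(output gap)/β = -(-1.68)/2.1 = 0.8 points.
So u = 5.3 + 0.8 = 6.1%.

6.1%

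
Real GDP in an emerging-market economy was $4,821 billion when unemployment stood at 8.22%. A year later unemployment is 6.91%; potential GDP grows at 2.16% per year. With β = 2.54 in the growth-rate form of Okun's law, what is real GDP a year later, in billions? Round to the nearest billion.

$5,086 billion

Δu = 6.91 - 8.22 = -1.31 points.
Okun's law (growth form): g_Y = g_Y* - β × Δu = 2.16 - 2.54 × (-1.31) = 2.16 + 3.3274 = 5.4874%.
Real GDP in the next year = 4821 × (1 + 5.4874/100) = 4821 × 1.054874 ≈ 5086 billion.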